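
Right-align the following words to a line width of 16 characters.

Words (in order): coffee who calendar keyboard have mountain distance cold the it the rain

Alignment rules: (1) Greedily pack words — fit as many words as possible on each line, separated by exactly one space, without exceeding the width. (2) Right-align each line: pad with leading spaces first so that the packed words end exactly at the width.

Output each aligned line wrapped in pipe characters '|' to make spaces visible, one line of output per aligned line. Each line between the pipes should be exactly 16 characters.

Line 1: ['coffee', 'who'] (min_width=10, slack=6)
Line 2: ['calendar'] (min_width=8, slack=8)
Line 3: ['keyboard', 'have'] (min_width=13, slack=3)
Line 4: ['mountain'] (min_width=8, slack=8)
Line 5: ['distance', 'cold'] (min_width=13, slack=3)
Line 6: ['the', 'it', 'the', 'rain'] (min_width=15, slack=1)

Answer: |      coffee who|
|        calendar|
|   keyboard have|
|        mountain|
|   distance cold|
| the it the rain|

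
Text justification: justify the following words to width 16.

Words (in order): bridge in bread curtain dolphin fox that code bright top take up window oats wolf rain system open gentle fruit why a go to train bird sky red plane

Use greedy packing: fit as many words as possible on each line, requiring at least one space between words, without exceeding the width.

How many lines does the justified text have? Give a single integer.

Line 1: ['bridge', 'in', 'bread'] (min_width=15, slack=1)
Line 2: ['curtain', 'dolphin'] (min_width=15, slack=1)
Line 3: ['fox', 'that', 'code'] (min_width=13, slack=3)
Line 4: ['bright', 'top', 'take'] (min_width=15, slack=1)
Line 5: ['up', 'window', 'oats'] (min_width=14, slack=2)
Line 6: ['wolf', 'rain', 'system'] (min_width=16, slack=0)
Line 7: ['open', 'gentle'] (min_width=11, slack=5)
Line 8: ['fruit', 'why', 'a', 'go'] (min_width=14, slack=2)
Line 9: ['to', 'train', 'bird'] (min_width=13, slack=3)
Line 10: ['sky', 'red', 'plane'] (min_width=13, slack=3)
Total lines: 10

Answer: 10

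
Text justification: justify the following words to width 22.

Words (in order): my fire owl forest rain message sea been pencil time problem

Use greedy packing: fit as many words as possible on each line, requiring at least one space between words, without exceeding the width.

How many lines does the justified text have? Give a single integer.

Line 1: ['my', 'fire', 'owl', 'forest'] (min_width=18, slack=4)
Line 2: ['rain', 'message', 'sea', 'been'] (min_width=21, slack=1)
Line 3: ['pencil', 'time', 'problem'] (min_width=19, slack=3)
Total lines: 3

Answer: 3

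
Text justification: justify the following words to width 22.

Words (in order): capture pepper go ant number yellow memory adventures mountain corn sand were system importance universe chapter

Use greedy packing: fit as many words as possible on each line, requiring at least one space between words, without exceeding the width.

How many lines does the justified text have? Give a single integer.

Answer: 6

Derivation:
Line 1: ['capture', 'pepper', 'go', 'ant'] (min_width=21, slack=1)
Line 2: ['number', 'yellow', 'memory'] (min_width=20, slack=2)
Line 3: ['adventures', 'mountain'] (min_width=19, slack=3)
Line 4: ['corn', 'sand', 'were', 'system'] (min_width=21, slack=1)
Line 5: ['importance', 'universe'] (min_width=19, slack=3)
Line 6: ['chapter'] (min_width=7, slack=15)
Total lines: 6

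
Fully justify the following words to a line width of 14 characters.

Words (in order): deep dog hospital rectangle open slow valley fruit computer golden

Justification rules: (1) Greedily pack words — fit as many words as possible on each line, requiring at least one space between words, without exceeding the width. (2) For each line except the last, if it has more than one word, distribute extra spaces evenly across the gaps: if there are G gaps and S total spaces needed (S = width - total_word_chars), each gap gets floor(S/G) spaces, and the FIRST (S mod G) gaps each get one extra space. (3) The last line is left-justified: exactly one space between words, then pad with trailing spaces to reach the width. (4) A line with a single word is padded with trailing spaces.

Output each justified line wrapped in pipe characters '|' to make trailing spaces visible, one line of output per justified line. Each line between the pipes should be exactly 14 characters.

Line 1: ['deep', 'dog'] (min_width=8, slack=6)
Line 2: ['hospital'] (min_width=8, slack=6)
Line 3: ['rectangle', 'open'] (min_width=14, slack=0)
Line 4: ['slow', 'valley'] (min_width=11, slack=3)
Line 5: ['fruit', 'computer'] (min_width=14, slack=0)
Line 6: ['golden'] (min_width=6, slack=8)

Answer: |deep       dog|
|hospital      |
|rectangle open|
|slow    valley|
|fruit computer|
|golden        |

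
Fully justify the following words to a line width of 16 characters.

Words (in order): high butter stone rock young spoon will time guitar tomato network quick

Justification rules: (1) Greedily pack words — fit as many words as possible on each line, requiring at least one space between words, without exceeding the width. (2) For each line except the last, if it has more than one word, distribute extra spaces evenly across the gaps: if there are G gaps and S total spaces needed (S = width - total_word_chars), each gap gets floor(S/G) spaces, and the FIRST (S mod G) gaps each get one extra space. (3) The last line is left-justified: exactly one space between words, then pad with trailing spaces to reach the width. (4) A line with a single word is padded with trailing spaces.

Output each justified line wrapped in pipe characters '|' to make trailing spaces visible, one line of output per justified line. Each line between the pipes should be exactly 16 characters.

Line 1: ['high', 'butter'] (min_width=11, slack=5)
Line 2: ['stone', 'rock', 'young'] (min_width=16, slack=0)
Line 3: ['spoon', 'will', 'time'] (min_width=15, slack=1)
Line 4: ['guitar', 'tomato'] (min_width=13, slack=3)
Line 5: ['network', 'quick'] (min_width=13, slack=3)

Answer: |high      butter|
|stone rock young|
|spoon  will time|
|guitar    tomato|
|network quick   |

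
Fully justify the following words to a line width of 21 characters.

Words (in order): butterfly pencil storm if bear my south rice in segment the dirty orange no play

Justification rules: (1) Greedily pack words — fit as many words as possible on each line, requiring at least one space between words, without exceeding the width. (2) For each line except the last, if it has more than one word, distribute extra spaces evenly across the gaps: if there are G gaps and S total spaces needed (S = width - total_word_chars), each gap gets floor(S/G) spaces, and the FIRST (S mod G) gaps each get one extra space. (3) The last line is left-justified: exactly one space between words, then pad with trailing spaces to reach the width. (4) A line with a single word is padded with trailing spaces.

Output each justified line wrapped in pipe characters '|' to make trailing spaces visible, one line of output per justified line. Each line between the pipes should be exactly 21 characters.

Answer: |butterfly      pencil|
|storm   if   bear  my|
|south rice in segment|
|the  dirty  orange no|
|play                 |

Derivation:
Line 1: ['butterfly', 'pencil'] (min_width=16, slack=5)
Line 2: ['storm', 'if', 'bear', 'my'] (min_width=16, slack=5)
Line 3: ['south', 'rice', 'in', 'segment'] (min_width=21, slack=0)
Line 4: ['the', 'dirty', 'orange', 'no'] (min_width=19, slack=2)
Line 5: ['play'] (min_width=4, slack=17)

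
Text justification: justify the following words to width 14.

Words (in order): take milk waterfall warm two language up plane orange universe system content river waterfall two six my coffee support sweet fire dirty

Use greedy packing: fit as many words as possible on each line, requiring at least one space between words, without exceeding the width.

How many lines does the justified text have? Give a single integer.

Line 1: ['take', 'milk'] (min_width=9, slack=5)
Line 2: ['waterfall', 'warm'] (min_width=14, slack=0)
Line 3: ['two', 'language'] (min_width=12, slack=2)
Line 4: ['up', 'plane'] (min_width=8, slack=6)
Line 5: ['orange'] (min_width=6, slack=8)
Line 6: ['universe'] (min_width=8, slack=6)
Line 7: ['system', 'content'] (min_width=14, slack=0)
Line 8: ['river'] (min_width=5, slack=9)
Line 9: ['waterfall', 'two'] (min_width=13, slack=1)
Line 10: ['six', 'my', 'coffee'] (min_width=13, slack=1)
Line 11: ['support', 'sweet'] (min_width=13, slack=1)
Line 12: ['fire', 'dirty'] (min_width=10, slack=4)
Total lines: 12

Answer: 12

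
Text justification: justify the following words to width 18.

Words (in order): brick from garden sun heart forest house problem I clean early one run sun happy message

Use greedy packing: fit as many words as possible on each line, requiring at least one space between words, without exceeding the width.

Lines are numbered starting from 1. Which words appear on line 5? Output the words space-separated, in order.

Line 1: ['brick', 'from', 'garden'] (min_width=17, slack=1)
Line 2: ['sun', 'heart', 'forest'] (min_width=16, slack=2)
Line 3: ['house', 'problem', 'I'] (min_width=15, slack=3)
Line 4: ['clean', 'early', 'one'] (min_width=15, slack=3)
Line 5: ['run', 'sun', 'happy'] (min_width=13, slack=5)
Line 6: ['message'] (min_width=7, slack=11)

Answer: run sun happy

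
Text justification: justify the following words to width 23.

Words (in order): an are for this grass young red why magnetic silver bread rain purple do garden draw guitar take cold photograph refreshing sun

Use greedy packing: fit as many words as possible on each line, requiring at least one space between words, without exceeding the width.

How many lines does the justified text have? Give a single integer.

Answer: 7

Derivation:
Line 1: ['an', 'are', 'for', 'this', 'grass'] (min_width=21, slack=2)
Line 2: ['young', 'red', 'why', 'magnetic'] (min_width=22, slack=1)
Line 3: ['silver', 'bread', 'rain'] (min_width=17, slack=6)
Line 4: ['purple', 'do', 'garden', 'draw'] (min_width=21, slack=2)
Line 5: ['guitar', 'take', 'cold'] (min_width=16, slack=7)
Line 6: ['photograph', 'refreshing'] (min_width=21, slack=2)
Line 7: ['sun'] (min_width=3, slack=20)
Total lines: 7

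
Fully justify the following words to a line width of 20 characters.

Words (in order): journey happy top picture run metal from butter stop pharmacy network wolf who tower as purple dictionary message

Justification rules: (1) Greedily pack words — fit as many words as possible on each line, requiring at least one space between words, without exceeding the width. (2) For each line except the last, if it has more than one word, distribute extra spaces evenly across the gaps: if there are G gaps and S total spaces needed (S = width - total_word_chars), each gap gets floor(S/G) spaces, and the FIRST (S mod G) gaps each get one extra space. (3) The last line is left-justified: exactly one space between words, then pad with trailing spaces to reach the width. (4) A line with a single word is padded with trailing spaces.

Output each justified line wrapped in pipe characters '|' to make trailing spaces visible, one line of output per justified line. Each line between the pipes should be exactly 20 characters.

Answer: |journey   happy  top|
|picture   run  metal|
|from   butter   stop|
|pharmacy     network|
|wolf  who  tower  as|
|purple    dictionary|
|message             |

Derivation:
Line 1: ['journey', 'happy', 'top'] (min_width=17, slack=3)
Line 2: ['picture', 'run', 'metal'] (min_width=17, slack=3)
Line 3: ['from', 'butter', 'stop'] (min_width=16, slack=4)
Line 4: ['pharmacy', 'network'] (min_width=16, slack=4)
Line 5: ['wolf', 'who', 'tower', 'as'] (min_width=17, slack=3)
Line 6: ['purple', 'dictionary'] (min_width=17, slack=3)
Line 7: ['message'] (min_width=7, slack=13)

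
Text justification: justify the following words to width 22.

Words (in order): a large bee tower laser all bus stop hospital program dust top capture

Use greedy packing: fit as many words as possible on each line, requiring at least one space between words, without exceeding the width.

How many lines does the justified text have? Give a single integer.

Line 1: ['a', 'large', 'bee', 'tower'] (min_width=17, slack=5)
Line 2: ['laser', 'all', 'bus', 'stop'] (min_width=18, slack=4)
Line 3: ['hospital', 'program', 'dust'] (min_width=21, slack=1)
Line 4: ['top', 'capture'] (min_width=11, slack=11)
Total lines: 4

Answer: 4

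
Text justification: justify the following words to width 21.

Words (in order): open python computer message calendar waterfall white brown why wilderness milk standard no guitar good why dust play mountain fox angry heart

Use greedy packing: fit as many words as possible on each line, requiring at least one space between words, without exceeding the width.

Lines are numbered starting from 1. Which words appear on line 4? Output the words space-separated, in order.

Line 1: ['open', 'python', 'computer'] (min_width=20, slack=1)
Line 2: ['message', 'calendar'] (min_width=16, slack=5)
Line 3: ['waterfall', 'white', 'brown'] (min_width=21, slack=0)
Line 4: ['why', 'wilderness', 'milk'] (min_width=19, slack=2)
Line 5: ['standard', 'no', 'guitar'] (min_width=18, slack=3)
Line 6: ['good', 'why', 'dust', 'play'] (min_width=18, slack=3)
Line 7: ['mountain', 'fox', 'angry'] (min_width=18, slack=3)
Line 8: ['heart'] (min_width=5, slack=16)

Answer: why wilderness milk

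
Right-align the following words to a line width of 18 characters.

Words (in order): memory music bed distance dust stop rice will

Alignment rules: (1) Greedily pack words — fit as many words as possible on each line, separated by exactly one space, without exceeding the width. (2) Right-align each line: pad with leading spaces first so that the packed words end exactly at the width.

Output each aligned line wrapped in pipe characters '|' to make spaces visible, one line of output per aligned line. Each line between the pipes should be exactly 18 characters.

Answer: |  memory music bed|
|distance dust stop|
|         rice will|

Derivation:
Line 1: ['memory', 'music', 'bed'] (min_width=16, slack=2)
Line 2: ['distance', 'dust', 'stop'] (min_width=18, slack=0)
Line 3: ['rice', 'will'] (min_width=9, slack=9)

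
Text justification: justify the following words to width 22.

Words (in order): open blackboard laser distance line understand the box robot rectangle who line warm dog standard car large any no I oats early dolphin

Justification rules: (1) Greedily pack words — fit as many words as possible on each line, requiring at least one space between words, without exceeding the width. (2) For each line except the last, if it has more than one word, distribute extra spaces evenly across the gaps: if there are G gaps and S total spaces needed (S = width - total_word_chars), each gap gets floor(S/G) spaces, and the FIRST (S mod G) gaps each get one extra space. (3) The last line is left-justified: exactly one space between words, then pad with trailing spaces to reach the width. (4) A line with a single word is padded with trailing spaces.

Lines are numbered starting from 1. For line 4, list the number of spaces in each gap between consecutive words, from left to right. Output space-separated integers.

Answer: 3 2

Derivation:
Line 1: ['open', 'blackboard', 'laser'] (min_width=21, slack=1)
Line 2: ['distance', 'line'] (min_width=13, slack=9)
Line 3: ['understand', 'the', 'box'] (min_width=18, slack=4)
Line 4: ['robot', 'rectangle', 'who'] (min_width=19, slack=3)
Line 5: ['line', 'warm', 'dog', 'standard'] (min_width=22, slack=0)
Line 6: ['car', 'large', 'any', 'no', 'I'] (min_width=18, slack=4)
Line 7: ['oats', 'early', 'dolphin'] (min_width=18, slack=4)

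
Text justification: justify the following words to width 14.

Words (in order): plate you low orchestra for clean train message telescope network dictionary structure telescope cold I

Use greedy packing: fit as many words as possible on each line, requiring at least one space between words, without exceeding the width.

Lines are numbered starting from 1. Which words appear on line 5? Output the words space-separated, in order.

Line 1: ['plate', 'you', 'low'] (min_width=13, slack=1)
Line 2: ['orchestra', 'for'] (min_width=13, slack=1)
Line 3: ['clean', 'train'] (min_width=11, slack=3)
Line 4: ['message'] (min_width=7, slack=7)
Line 5: ['telescope'] (min_width=9, slack=5)
Line 6: ['network'] (min_width=7, slack=7)
Line 7: ['dictionary'] (min_width=10, slack=4)
Line 8: ['structure'] (min_width=9, slack=5)
Line 9: ['telescope', 'cold'] (min_width=14, slack=0)
Line 10: ['I'] (min_width=1, slack=13)

Answer: telescope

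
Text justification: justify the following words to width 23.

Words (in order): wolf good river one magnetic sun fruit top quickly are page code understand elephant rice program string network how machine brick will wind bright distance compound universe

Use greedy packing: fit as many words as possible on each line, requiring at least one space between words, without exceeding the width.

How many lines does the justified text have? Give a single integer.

Line 1: ['wolf', 'good', 'river', 'one'] (min_width=19, slack=4)
Line 2: ['magnetic', 'sun', 'fruit', 'top'] (min_width=22, slack=1)
Line 3: ['quickly', 'are', 'page', 'code'] (min_width=21, slack=2)
Line 4: ['understand', 'elephant'] (min_width=19, slack=4)
Line 5: ['rice', 'program', 'string'] (min_width=19, slack=4)
Line 6: ['network', 'how', 'machine'] (min_width=19, slack=4)
Line 7: ['brick', 'will', 'wind', 'bright'] (min_width=22, slack=1)
Line 8: ['distance', 'compound'] (min_width=17, slack=6)
Line 9: ['universe'] (min_width=8, slack=15)
Total lines: 9

Answer: 9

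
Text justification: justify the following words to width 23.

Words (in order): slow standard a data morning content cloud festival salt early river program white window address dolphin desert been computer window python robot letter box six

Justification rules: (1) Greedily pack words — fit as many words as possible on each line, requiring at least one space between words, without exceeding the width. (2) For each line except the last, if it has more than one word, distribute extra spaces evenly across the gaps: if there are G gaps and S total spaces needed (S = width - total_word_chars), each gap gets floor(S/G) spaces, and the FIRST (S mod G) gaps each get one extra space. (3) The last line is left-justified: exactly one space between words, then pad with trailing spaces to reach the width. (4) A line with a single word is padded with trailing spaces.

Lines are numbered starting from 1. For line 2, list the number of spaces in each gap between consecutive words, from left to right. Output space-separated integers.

Line 1: ['slow', 'standard', 'a', 'data'] (min_width=20, slack=3)
Line 2: ['morning', 'content', 'cloud'] (min_width=21, slack=2)
Line 3: ['festival', 'salt', 'early'] (min_width=19, slack=4)
Line 4: ['river', 'program', 'white'] (min_width=19, slack=4)
Line 5: ['window', 'address', 'dolphin'] (min_width=22, slack=1)
Line 6: ['desert', 'been', 'computer'] (min_width=20, slack=3)
Line 7: ['window', 'python', 'robot'] (min_width=19, slack=4)
Line 8: ['letter', 'box', 'six'] (min_width=14, slack=9)

Answer: 2 2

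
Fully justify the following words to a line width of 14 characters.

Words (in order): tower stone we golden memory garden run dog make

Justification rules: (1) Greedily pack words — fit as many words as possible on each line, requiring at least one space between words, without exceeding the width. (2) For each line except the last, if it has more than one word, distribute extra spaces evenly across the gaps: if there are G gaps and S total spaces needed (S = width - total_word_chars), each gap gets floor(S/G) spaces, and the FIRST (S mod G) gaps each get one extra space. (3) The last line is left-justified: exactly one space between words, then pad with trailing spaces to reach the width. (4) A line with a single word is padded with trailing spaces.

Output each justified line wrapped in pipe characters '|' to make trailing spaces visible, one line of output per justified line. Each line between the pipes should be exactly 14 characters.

Line 1: ['tower', 'stone', 'we'] (min_width=14, slack=0)
Line 2: ['golden', 'memory'] (min_width=13, slack=1)
Line 3: ['garden', 'run', 'dog'] (min_width=14, slack=0)
Line 4: ['make'] (min_width=4, slack=10)

Answer: |tower stone we|
|golden  memory|
|garden run dog|
|make          |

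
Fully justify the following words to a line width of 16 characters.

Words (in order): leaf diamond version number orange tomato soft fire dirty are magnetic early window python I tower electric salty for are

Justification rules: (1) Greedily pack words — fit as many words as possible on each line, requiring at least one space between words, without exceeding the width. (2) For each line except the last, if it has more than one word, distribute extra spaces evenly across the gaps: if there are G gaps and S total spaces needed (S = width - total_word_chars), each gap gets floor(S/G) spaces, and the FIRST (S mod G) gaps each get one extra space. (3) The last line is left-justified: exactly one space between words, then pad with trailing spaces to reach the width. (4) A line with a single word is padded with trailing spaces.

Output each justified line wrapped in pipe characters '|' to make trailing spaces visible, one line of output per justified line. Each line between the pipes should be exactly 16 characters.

Answer: |leaf     diamond|
|version   number|
|orange    tomato|
|soft  fire dirty|
|are     magnetic|
|early     window|
|python  I  tower|
|electric   salty|
|for are         |

Derivation:
Line 1: ['leaf', 'diamond'] (min_width=12, slack=4)
Line 2: ['version', 'number'] (min_width=14, slack=2)
Line 3: ['orange', 'tomato'] (min_width=13, slack=3)
Line 4: ['soft', 'fire', 'dirty'] (min_width=15, slack=1)
Line 5: ['are', 'magnetic'] (min_width=12, slack=4)
Line 6: ['early', 'window'] (min_width=12, slack=4)
Line 7: ['python', 'I', 'tower'] (min_width=14, slack=2)
Line 8: ['electric', 'salty'] (min_width=14, slack=2)
Line 9: ['for', 'are'] (min_width=7, slack=9)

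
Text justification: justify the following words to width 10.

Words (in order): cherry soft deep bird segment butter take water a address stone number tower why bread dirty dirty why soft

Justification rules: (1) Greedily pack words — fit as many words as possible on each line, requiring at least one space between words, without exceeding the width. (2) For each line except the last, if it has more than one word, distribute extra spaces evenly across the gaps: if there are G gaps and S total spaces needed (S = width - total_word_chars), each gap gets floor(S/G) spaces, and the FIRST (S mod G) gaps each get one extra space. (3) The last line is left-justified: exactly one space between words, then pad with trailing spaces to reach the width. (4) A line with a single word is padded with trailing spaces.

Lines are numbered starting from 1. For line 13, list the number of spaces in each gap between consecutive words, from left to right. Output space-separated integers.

Answer: 2

Derivation:
Line 1: ['cherry'] (min_width=6, slack=4)
Line 2: ['soft', 'deep'] (min_width=9, slack=1)
Line 3: ['bird'] (min_width=4, slack=6)
Line 4: ['segment'] (min_width=7, slack=3)
Line 5: ['butter'] (min_width=6, slack=4)
Line 6: ['take', 'water'] (min_width=10, slack=0)
Line 7: ['a', 'address'] (min_width=9, slack=1)
Line 8: ['stone'] (min_width=5, slack=5)
Line 9: ['number'] (min_width=6, slack=4)
Line 10: ['tower', 'why'] (min_width=9, slack=1)
Line 11: ['bread'] (min_width=5, slack=5)
Line 12: ['dirty'] (min_width=5, slack=5)
Line 13: ['dirty', 'why'] (min_width=9, slack=1)
Line 14: ['soft'] (min_width=4, slack=6)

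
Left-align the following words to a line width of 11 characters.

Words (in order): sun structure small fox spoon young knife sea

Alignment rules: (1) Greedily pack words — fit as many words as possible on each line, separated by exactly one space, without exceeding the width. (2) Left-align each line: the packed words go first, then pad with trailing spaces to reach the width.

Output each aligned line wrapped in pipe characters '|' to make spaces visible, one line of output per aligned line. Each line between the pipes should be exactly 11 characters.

Answer: |sun        |
|structure  |
|small fox  |
|spoon young|
|knife sea  |

Derivation:
Line 1: ['sun'] (min_width=3, slack=8)
Line 2: ['structure'] (min_width=9, slack=2)
Line 3: ['small', 'fox'] (min_width=9, slack=2)
Line 4: ['spoon', 'young'] (min_width=11, slack=0)
Line 5: ['knife', 'sea'] (min_width=9, slack=2)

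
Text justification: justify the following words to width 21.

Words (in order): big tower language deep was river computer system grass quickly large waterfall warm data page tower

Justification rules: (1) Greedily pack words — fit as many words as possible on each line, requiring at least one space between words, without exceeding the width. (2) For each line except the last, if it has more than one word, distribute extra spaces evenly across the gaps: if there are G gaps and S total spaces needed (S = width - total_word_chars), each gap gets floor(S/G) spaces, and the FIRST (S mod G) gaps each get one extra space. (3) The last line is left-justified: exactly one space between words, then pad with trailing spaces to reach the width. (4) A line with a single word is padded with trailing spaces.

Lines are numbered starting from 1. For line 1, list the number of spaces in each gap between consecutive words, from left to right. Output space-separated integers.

Answer: 3 2

Derivation:
Line 1: ['big', 'tower', 'language'] (min_width=18, slack=3)
Line 2: ['deep', 'was', 'river'] (min_width=14, slack=7)
Line 3: ['computer', 'system', 'grass'] (min_width=21, slack=0)
Line 4: ['quickly', 'large'] (min_width=13, slack=8)
Line 5: ['waterfall', 'warm', 'data'] (min_width=19, slack=2)
Line 6: ['page', 'tower'] (min_width=10, slack=11)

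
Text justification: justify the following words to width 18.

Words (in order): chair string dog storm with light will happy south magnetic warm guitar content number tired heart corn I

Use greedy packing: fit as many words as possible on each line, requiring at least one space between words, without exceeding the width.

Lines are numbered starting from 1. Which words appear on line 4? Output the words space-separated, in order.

Answer: magnetic warm

Derivation:
Line 1: ['chair', 'string', 'dog'] (min_width=16, slack=2)
Line 2: ['storm', 'with', 'light'] (min_width=16, slack=2)
Line 3: ['will', 'happy', 'south'] (min_width=16, slack=2)
Line 4: ['magnetic', 'warm'] (min_width=13, slack=5)
Line 5: ['guitar', 'content'] (min_width=14, slack=4)
Line 6: ['number', 'tired', 'heart'] (min_width=18, slack=0)
Line 7: ['corn', 'I'] (min_width=6, slack=12)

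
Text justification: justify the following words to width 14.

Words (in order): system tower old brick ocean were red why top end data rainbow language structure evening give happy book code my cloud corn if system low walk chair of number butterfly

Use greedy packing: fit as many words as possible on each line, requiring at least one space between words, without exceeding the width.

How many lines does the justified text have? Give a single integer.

Answer: 14

Derivation:
Line 1: ['system', 'tower'] (min_width=12, slack=2)
Line 2: ['old', 'brick'] (min_width=9, slack=5)
Line 3: ['ocean', 'were', 'red'] (min_width=14, slack=0)
Line 4: ['why', 'top', 'end'] (min_width=11, slack=3)
Line 5: ['data', 'rainbow'] (min_width=12, slack=2)
Line 6: ['language'] (min_width=8, slack=6)
Line 7: ['structure'] (min_width=9, slack=5)
Line 8: ['evening', 'give'] (min_width=12, slack=2)
Line 9: ['happy', 'book'] (min_width=10, slack=4)
Line 10: ['code', 'my', 'cloud'] (min_width=13, slack=1)
Line 11: ['corn', 'if', 'system'] (min_width=14, slack=0)
Line 12: ['low', 'walk', 'chair'] (min_width=14, slack=0)
Line 13: ['of', 'number'] (min_width=9, slack=5)
Line 14: ['butterfly'] (min_width=9, slack=5)
Total lines: 14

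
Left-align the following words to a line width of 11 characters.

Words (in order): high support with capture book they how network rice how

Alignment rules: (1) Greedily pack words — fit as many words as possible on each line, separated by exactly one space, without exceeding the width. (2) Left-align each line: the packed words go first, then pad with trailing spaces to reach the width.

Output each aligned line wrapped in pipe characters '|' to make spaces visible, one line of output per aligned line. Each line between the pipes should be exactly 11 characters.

Answer: |high       |
|support    |
|with       |
|capture    |
|book they  |
|how network|
|rice how   |

Derivation:
Line 1: ['high'] (min_width=4, slack=7)
Line 2: ['support'] (min_width=7, slack=4)
Line 3: ['with'] (min_width=4, slack=7)
Line 4: ['capture'] (min_width=7, slack=4)
Line 5: ['book', 'they'] (min_width=9, slack=2)
Line 6: ['how', 'network'] (min_width=11, slack=0)
Line 7: ['rice', 'how'] (min_width=8, slack=3)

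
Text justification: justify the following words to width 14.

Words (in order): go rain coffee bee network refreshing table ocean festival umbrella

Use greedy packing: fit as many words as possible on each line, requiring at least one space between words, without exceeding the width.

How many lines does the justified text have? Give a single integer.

Answer: 6

Derivation:
Line 1: ['go', 'rain', 'coffee'] (min_width=14, slack=0)
Line 2: ['bee', 'network'] (min_width=11, slack=3)
Line 3: ['refreshing'] (min_width=10, slack=4)
Line 4: ['table', 'ocean'] (min_width=11, slack=3)
Line 5: ['festival'] (min_width=8, slack=6)
Line 6: ['umbrella'] (min_width=8, slack=6)
Total lines: 6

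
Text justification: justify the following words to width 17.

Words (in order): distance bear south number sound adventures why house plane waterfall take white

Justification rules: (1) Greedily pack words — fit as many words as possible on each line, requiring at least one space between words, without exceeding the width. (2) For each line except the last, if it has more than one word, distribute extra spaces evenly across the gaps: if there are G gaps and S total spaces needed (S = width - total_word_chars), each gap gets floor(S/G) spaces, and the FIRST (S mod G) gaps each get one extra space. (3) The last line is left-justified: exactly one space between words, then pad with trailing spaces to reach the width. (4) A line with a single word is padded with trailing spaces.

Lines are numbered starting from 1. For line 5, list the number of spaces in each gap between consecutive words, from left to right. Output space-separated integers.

Line 1: ['distance', 'bear'] (min_width=13, slack=4)
Line 2: ['south', 'number'] (min_width=12, slack=5)
Line 3: ['sound', 'adventures'] (min_width=16, slack=1)
Line 4: ['why', 'house', 'plane'] (min_width=15, slack=2)
Line 5: ['waterfall', 'take'] (min_width=14, slack=3)
Line 6: ['white'] (min_width=5, slack=12)

Answer: 4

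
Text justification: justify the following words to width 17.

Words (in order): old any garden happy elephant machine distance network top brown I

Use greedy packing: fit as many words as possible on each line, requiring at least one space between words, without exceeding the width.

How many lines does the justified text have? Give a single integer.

Line 1: ['old', 'any', 'garden'] (min_width=14, slack=3)
Line 2: ['happy', 'elephant'] (min_width=14, slack=3)
Line 3: ['machine', 'distance'] (min_width=16, slack=1)
Line 4: ['network', 'top', 'brown'] (min_width=17, slack=0)
Line 5: ['I'] (min_width=1, slack=16)
Total lines: 5

Answer: 5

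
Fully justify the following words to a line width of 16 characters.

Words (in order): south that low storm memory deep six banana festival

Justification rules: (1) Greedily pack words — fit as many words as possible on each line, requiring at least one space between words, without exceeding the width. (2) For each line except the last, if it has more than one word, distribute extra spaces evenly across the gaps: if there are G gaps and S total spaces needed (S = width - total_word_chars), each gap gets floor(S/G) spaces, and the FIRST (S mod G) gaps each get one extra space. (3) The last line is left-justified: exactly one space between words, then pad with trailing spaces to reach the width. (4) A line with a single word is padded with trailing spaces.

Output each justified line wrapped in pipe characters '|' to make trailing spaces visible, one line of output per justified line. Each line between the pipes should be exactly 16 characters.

Answer: |south  that  low|
|storm     memory|
|deep  six banana|
|festival        |

Derivation:
Line 1: ['south', 'that', 'low'] (min_width=14, slack=2)
Line 2: ['storm', 'memory'] (min_width=12, slack=4)
Line 3: ['deep', 'six', 'banana'] (min_width=15, slack=1)
Line 4: ['festival'] (min_width=8, slack=8)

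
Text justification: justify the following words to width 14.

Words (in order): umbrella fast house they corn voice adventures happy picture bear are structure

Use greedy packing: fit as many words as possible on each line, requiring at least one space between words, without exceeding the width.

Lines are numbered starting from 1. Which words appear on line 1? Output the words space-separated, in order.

Answer: umbrella fast

Derivation:
Line 1: ['umbrella', 'fast'] (min_width=13, slack=1)
Line 2: ['house', 'they'] (min_width=10, slack=4)
Line 3: ['corn', 'voice'] (min_width=10, slack=4)
Line 4: ['adventures'] (min_width=10, slack=4)
Line 5: ['happy', 'picture'] (min_width=13, slack=1)
Line 6: ['bear', 'are'] (min_width=8, slack=6)
Line 7: ['structure'] (min_width=9, slack=5)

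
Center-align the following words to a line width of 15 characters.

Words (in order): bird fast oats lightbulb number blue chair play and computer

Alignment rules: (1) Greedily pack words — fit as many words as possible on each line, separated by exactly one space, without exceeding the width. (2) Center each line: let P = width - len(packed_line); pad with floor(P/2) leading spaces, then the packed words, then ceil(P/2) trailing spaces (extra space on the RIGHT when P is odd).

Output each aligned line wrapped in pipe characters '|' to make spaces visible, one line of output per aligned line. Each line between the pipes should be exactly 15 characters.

Answer: |bird fast oats |
|   lightbulb   |
|  number blue  |
|chair play and |
|   computer    |

Derivation:
Line 1: ['bird', 'fast', 'oats'] (min_width=14, slack=1)
Line 2: ['lightbulb'] (min_width=9, slack=6)
Line 3: ['number', 'blue'] (min_width=11, slack=4)
Line 4: ['chair', 'play', 'and'] (min_width=14, slack=1)
Line 5: ['computer'] (min_width=8, slack=7)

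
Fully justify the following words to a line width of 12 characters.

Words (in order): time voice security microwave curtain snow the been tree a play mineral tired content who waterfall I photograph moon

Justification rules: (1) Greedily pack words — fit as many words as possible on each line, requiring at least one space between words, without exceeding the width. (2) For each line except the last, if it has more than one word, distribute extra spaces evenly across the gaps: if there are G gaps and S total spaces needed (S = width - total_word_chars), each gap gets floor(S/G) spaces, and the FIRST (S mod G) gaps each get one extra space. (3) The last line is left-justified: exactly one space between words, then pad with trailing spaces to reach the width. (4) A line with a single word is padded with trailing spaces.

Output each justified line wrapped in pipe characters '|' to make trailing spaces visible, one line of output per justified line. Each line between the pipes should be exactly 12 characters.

Line 1: ['time', 'voice'] (min_width=10, slack=2)
Line 2: ['security'] (min_width=8, slack=4)
Line 3: ['microwave'] (min_width=9, slack=3)
Line 4: ['curtain', 'snow'] (min_width=12, slack=0)
Line 5: ['the', 'been'] (min_width=8, slack=4)
Line 6: ['tree', 'a', 'play'] (min_width=11, slack=1)
Line 7: ['mineral'] (min_width=7, slack=5)
Line 8: ['tired'] (min_width=5, slack=7)
Line 9: ['content', 'who'] (min_width=11, slack=1)
Line 10: ['waterfall', 'I'] (min_width=11, slack=1)
Line 11: ['photograph'] (min_width=10, slack=2)
Line 12: ['moon'] (min_width=4, slack=8)

Answer: |time   voice|
|security    |
|microwave   |
|curtain snow|
|the     been|
|tree  a play|
|mineral     |
|tired       |
|content  who|
|waterfall  I|
|photograph  |
|moon        |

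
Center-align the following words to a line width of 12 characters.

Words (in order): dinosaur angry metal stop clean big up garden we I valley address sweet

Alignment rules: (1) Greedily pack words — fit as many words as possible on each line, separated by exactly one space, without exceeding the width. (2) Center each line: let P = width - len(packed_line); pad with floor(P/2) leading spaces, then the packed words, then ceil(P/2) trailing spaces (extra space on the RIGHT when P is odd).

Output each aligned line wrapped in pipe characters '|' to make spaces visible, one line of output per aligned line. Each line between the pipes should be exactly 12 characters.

Line 1: ['dinosaur'] (min_width=8, slack=4)
Line 2: ['angry', 'metal'] (min_width=11, slack=1)
Line 3: ['stop', 'clean'] (min_width=10, slack=2)
Line 4: ['big', 'up'] (min_width=6, slack=6)
Line 5: ['garden', 'we', 'I'] (min_width=11, slack=1)
Line 6: ['valley'] (min_width=6, slack=6)
Line 7: ['address'] (min_width=7, slack=5)
Line 8: ['sweet'] (min_width=5, slack=7)

Answer: |  dinosaur  |
|angry metal |
| stop clean |
|   big up   |
|garden we I |
|   valley   |
|  address   |
|   sweet    |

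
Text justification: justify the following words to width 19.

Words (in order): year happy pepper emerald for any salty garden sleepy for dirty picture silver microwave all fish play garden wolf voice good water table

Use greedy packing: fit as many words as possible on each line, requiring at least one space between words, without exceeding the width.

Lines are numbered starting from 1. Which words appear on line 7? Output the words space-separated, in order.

Line 1: ['year', 'happy', 'pepper'] (min_width=17, slack=2)
Line 2: ['emerald', 'for', 'any'] (min_width=15, slack=4)
Line 3: ['salty', 'garden', 'sleepy'] (min_width=19, slack=0)
Line 4: ['for', 'dirty', 'picture'] (min_width=17, slack=2)
Line 5: ['silver', 'microwave'] (min_width=16, slack=3)
Line 6: ['all', 'fish', 'play'] (min_width=13, slack=6)
Line 7: ['garden', 'wolf', 'voice'] (min_width=17, slack=2)
Line 8: ['good', 'water', 'table'] (min_width=16, slack=3)

Answer: garden wolf voice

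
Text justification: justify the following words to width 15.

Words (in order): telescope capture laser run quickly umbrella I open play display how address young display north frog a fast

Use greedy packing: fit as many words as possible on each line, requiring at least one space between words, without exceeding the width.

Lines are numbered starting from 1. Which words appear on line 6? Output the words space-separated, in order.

Answer: how address

Derivation:
Line 1: ['telescope'] (min_width=9, slack=6)
Line 2: ['capture', 'laser'] (min_width=13, slack=2)
Line 3: ['run', 'quickly'] (min_width=11, slack=4)
Line 4: ['umbrella', 'I', 'open'] (min_width=15, slack=0)
Line 5: ['play', 'display'] (min_width=12, slack=3)
Line 6: ['how', 'address'] (min_width=11, slack=4)
Line 7: ['young', 'display'] (min_width=13, slack=2)
Line 8: ['north', 'frog', 'a'] (min_width=12, slack=3)
Line 9: ['fast'] (min_width=4, slack=11)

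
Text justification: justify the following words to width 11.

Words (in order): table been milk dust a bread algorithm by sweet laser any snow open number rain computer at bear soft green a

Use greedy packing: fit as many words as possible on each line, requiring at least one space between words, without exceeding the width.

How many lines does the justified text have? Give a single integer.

Answer: 11

Derivation:
Line 1: ['table', 'been'] (min_width=10, slack=1)
Line 2: ['milk', 'dust', 'a'] (min_width=11, slack=0)
Line 3: ['bread'] (min_width=5, slack=6)
Line 4: ['algorithm'] (min_width=9, slack=2)
Line 5: ['by', 'sweet'] (min_width=8, slack=3)
Line 6: ['laser', 'any'] (min_width=9, slack=2)
Line 7: ['snow', 'open'] (min_width=9, slack=2)
Line 8: ['number', 'rain'] (min_width=11, slack=0)
Line 9: ['computer', 'at'] (min_width=11, slack=0)
Line 10: ['bear', 'soft'] (min_width=9, slack=2)
Line 11: ['green', 'a'] (min_width=7, slack=4)
Total lines: 11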